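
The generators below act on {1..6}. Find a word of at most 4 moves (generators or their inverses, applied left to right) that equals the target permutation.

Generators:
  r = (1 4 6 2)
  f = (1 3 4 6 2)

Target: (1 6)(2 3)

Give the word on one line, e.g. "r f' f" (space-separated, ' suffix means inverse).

  after f': (1 2 6 4 3)
  after r: (3 4)
  after r: (1 4 3 6 2)
  after f: (1 6)(2 3)

f' r r f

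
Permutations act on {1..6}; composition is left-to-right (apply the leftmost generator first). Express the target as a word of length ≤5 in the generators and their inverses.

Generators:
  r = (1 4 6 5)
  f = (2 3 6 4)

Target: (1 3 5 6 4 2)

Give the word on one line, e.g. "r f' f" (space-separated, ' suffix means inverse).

  after f': (2 4 6 3)
  after f': (2 6)(3 4)
  after r': (1 5 6 2 4 3)
  after r': (1 6 2)(3 5 4)
  after f': (1 3 5 6 4 2)

f' f' r' r' f'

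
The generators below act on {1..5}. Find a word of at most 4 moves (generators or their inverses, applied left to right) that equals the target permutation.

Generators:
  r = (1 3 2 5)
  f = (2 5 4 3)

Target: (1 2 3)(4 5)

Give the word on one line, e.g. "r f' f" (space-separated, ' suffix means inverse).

  after f: (2 5 4 3)
  after r': (1 5 4)
  after r': (1 2 3)(4 5)

f r' r'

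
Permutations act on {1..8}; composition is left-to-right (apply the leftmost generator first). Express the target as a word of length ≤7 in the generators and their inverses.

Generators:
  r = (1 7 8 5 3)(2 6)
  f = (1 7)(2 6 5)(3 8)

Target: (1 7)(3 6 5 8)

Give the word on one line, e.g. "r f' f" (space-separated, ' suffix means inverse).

f r f' f' r'

  after f: (1 7)(2 6 5)(3 8)
  after r: (1 8)(3 5 6)
  after f': (1 3 6 8 7)(2 5)
  after f': (1 8)(2 6 3)
  after r': (1 7)(3 6 5 8)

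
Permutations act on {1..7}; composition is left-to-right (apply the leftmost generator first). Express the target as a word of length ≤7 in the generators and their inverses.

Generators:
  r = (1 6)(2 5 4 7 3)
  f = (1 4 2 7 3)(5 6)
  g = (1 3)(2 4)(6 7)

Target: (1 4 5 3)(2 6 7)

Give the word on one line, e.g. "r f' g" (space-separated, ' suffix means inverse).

  after r: (1 6)(2 5 4 7 3)
  after r: (2 4 3 5 7)
  after g': (1 3 5 6 7 4)
  after r: (1 2 5)(3 4 6)
  after f': (1 4 5 3)(2 6 7)

r r g' r f'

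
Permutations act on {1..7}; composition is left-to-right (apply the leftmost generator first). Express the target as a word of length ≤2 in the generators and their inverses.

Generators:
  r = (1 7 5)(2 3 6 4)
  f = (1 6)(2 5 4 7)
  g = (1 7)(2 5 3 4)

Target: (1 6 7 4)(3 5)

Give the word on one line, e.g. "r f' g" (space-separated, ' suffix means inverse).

  after f: (1 6)(2 5 4 7)
  after g': (1 6 7 4)(3 5)

f g'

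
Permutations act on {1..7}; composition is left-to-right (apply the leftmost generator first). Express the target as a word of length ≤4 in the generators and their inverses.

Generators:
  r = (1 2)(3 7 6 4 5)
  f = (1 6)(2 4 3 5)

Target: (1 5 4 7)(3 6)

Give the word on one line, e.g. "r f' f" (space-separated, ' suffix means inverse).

r' f' f' r'

  after r': (1 2)(3 5 4 6 7)
  after f': (1 5 2 6 7 4)
  after f': (1 3 4 6 7 2)
  after r': (1 5 4 7)(3 6)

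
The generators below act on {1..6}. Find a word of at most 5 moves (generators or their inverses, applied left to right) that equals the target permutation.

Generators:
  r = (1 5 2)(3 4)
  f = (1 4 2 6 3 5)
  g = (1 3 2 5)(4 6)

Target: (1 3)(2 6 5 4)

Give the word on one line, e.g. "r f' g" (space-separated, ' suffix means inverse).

g f' g' f g'

  after g: (1 3 2 5)(4 6)
  after f': (1 6)(2 3 4)
  after g': (1 4 3 6 5 2)
  after f: (1 2 4 5 6)
  after g': (1 3)(2 6 5 4)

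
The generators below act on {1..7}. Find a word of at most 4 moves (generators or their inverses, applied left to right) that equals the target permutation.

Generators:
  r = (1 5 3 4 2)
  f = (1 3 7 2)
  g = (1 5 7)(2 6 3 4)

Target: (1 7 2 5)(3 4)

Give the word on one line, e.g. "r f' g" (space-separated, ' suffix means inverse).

  after f': (1 2 7 3)
  after f': (1 7)(2 3)
  after r': (1 7 2 5)(3 4)

f' f' r'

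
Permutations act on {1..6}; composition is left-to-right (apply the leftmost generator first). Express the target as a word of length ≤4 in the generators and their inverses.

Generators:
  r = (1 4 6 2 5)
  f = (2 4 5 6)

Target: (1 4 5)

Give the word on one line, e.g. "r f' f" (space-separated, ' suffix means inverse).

  after f': (2 6 5 4)
  after r': (1 5)(2 4 6)
  after f': (1 4 5)

f' r' f'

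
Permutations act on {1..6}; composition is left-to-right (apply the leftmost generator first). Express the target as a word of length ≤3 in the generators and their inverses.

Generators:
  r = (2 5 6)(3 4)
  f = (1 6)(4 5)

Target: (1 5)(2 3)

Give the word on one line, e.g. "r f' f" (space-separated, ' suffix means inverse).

  after r: (2 5 6)(3 4)
  after f': (1 6 2 4 3 5)
  after r': (1 5)(2 3)

r f' r'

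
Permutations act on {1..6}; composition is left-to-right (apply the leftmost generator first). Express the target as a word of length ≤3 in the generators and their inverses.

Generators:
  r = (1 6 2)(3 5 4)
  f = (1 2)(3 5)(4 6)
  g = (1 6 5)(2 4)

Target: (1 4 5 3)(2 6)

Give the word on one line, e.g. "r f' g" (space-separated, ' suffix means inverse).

  after f': (1 2)(3 5)(4 6)
  after g: (1 4 5 3)(2 6)

f' g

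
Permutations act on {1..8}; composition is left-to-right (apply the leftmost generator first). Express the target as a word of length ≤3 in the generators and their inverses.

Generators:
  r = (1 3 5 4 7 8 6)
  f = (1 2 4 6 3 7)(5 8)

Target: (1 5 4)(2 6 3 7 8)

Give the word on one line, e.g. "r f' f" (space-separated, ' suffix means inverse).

  after f': (1 7 3 6 4 2)(5 8)
  after r: (1 8 4 2 3)(5 6 7)
  after f': (1 5 4)(2 6 3 7 8)

f' r f'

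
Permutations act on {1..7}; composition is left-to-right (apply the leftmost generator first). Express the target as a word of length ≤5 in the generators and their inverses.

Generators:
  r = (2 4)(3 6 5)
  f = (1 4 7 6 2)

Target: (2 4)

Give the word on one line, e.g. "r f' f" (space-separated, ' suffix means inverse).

r' r' r'

  after r': (2 4)(3 5 6)
  after r': (3 6 5)
  after r': (2 4)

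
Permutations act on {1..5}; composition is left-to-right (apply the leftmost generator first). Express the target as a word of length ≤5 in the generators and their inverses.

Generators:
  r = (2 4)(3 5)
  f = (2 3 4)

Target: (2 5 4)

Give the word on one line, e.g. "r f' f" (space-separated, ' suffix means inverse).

  after f: (2 3 4)
  after r: (2 5 3)
  after f: (2 5 4)

f r f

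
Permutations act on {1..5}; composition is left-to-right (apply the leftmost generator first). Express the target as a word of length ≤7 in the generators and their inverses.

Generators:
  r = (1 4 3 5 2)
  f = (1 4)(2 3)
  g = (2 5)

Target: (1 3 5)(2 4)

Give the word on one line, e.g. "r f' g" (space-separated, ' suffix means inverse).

  after f: (1 4)(2 3)
  after r': (2 4)(3 5)
  after g': (2 4 5 3)
  after f': (1 4 5 2)
  after r: (1 3 5)(2 4)

f r' g' f' r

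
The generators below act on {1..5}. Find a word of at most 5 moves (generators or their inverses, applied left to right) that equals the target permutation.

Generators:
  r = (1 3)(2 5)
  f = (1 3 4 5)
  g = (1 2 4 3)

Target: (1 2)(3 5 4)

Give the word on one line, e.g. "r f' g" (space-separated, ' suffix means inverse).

  after r': (1 3)(2 5)
  after g': (1 4 2 5)
  after f: (1 5 3 4 2)
  after g': (1 5 4)(2 3)
  after r: (1 2)(3 5 4)

r' g' f g' r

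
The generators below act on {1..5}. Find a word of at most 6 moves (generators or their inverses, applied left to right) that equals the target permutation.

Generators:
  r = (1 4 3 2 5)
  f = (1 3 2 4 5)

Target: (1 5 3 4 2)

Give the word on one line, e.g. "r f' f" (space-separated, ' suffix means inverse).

r' f' r f r

  after r': (1 5 2 3 4)
  after f': (1 4 5 3 2)
  after r: (1 3 5 2 4)
  after f: (1 2 5 4 3)
  after r: (1 5 3 4 2)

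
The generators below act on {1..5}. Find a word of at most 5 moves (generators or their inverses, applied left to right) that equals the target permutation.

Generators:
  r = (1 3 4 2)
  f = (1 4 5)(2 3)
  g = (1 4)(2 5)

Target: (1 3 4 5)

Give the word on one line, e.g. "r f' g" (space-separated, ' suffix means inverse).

g' r' g'

  after g': (1 4)(2 5)
  after r': (1 3)(2 5 4)
  after g': (1 3 4 5)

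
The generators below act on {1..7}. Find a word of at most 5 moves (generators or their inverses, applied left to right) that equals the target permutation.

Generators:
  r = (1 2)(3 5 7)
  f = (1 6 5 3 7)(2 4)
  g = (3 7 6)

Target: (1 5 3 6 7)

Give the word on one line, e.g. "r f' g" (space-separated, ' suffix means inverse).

f' g' f'

  after f': (1 7 3 5 6)(2 4)
  after g': (1 3 5 7 6)(2 4)
  after f': (1 5 3 6 7)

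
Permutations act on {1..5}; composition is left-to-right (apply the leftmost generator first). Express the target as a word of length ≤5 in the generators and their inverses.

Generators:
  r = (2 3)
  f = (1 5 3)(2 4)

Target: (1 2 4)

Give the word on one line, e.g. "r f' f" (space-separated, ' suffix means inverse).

f' r' f' f'

  after f': (1 3 5)(2 4)
  after r': (1 2 4 3 5)
  after f': (1 4 5 3)
  after f': (1 2 4)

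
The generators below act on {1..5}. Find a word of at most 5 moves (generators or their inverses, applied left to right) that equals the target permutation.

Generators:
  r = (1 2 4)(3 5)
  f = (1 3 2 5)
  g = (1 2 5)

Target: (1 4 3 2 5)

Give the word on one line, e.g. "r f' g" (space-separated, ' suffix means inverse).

g r g f' g'

  after g: (1 2 5)
  after r: (1 4)(2 3 5)
  after g: (1 4 2 3)
  after f': (1 4 3 5 2)
  after g': (1 4 3 2 5)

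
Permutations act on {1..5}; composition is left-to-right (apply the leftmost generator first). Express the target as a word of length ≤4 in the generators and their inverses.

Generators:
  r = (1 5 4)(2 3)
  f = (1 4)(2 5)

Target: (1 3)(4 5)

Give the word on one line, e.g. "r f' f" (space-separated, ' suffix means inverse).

  after r: (1 5 4)(2 3)
  after f: (1 2 3 5)
  after r': (1 3)(4 5)

r f r'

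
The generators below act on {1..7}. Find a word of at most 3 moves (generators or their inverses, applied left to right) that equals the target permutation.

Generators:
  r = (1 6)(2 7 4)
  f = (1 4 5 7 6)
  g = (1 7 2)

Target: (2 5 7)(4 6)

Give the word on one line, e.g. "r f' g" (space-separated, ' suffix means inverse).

  after r': (1 6)(2 4 7)
  after f: (2 5 7)(4 6)

r' f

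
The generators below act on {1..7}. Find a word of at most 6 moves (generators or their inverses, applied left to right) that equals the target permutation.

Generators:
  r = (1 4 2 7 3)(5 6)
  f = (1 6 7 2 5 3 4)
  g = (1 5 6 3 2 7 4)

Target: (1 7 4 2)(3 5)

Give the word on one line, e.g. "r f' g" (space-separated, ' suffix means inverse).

r' g g r' f'

  after r': (1 3 7 2 4)(5 6)
  after g: (1 2)(3 4 5)
  after g: (1 7 4 6 3)(2 5)
  after r': (1 2 6 7)(4 5)
  after f': (1 7 4 2)(3 5)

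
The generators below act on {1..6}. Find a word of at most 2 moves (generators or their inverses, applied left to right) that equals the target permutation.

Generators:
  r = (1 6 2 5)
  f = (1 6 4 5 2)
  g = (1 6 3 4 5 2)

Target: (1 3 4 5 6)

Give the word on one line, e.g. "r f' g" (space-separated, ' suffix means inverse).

  after r: (1 6 2 5)
  after g: (1 3 4 5 6)

r g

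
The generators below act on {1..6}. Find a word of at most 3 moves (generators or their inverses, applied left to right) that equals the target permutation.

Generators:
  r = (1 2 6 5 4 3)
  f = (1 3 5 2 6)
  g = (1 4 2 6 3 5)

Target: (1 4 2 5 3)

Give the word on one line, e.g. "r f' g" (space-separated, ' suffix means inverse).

g' f' r'

  after g': (1 5 3 6 2 4)
  after f': (1 3 2 4 6 5)
  after r': (1 4 2 5 3)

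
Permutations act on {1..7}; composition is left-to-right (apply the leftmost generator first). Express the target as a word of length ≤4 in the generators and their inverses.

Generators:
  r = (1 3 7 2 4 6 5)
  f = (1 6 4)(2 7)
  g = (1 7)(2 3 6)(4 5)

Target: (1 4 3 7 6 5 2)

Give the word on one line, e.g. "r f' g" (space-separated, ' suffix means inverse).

  after r': (1 5 6 4 2 7 3)
  after g: (1 4 3 7 6 5 2)

r' g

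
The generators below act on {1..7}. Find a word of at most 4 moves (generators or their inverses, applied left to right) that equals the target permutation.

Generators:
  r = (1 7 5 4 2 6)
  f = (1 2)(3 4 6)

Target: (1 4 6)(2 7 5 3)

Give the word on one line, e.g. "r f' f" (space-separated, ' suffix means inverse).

  after f': (1 2)(3 6 4)
  after r: (1 6 2 7 5 4 3)
  after f': (1 4 6)(2 7 5 3)

f' r f'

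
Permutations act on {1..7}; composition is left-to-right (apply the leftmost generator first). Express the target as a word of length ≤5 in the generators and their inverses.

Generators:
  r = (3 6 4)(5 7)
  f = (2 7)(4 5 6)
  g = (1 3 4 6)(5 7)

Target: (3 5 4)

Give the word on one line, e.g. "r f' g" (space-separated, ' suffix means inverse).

f' r r f

  after f': (2 7)(4 6 5)
  after r: (2 5 3 6 7)
  after r: (2 7)(3 4)(5 6)
  after f: (3 5 4)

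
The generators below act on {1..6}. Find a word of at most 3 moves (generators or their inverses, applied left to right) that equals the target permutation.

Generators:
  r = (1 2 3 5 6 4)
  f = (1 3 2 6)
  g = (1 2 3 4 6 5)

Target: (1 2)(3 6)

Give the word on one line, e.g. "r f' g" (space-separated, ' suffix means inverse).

f' f'

  after f': (1 6 2 3)
  after f': (1 2)(3 6)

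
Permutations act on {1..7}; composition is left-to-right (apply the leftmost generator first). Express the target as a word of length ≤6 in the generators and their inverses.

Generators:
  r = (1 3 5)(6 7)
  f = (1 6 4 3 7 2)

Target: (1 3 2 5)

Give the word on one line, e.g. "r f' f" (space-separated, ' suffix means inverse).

  after r: (1 3 5)(6 7)
  after f': (1 4 6 3 5 2 7)
  after f': (1 6 4)(2 3 5 7)
  after r: (1 7 2 5 6 4 3)
  after f': (1 3 2 5)

r f' f' r f'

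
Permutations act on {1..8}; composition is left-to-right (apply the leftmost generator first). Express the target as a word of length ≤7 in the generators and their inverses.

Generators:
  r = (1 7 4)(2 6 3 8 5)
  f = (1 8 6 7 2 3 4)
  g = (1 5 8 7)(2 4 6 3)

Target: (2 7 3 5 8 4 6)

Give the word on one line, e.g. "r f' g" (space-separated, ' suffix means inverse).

  after g': (1 7 8 5)(2 3 6 4)
  after g': (1 8)(2 6)(3 4)(5 7)
  after r: (1 5 4 8 7 2 3)
  after g: (1 8)(3 5 6)(4 7)
  after f': (2 7 3 5 8 4 6)

g' g' r g f'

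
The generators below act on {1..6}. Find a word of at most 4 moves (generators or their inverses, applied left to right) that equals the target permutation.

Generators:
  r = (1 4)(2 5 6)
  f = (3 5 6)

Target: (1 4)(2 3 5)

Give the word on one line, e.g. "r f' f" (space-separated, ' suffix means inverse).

  after r': (1 4)(2 6 5)
  after f: (1 4)(2 3 5)

r' f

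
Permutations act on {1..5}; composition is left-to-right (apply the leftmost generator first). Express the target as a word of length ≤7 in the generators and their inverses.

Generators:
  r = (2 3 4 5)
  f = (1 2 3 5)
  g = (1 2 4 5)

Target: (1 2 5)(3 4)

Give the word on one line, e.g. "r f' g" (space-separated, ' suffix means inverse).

g' g' g' f' g

  after g': (1 5 4 2)
  after g': (1 4)(2 5)
  after g': (1 2 4 5)
  after f': (2 4 3)
  after g: (1 2 5)(3 4)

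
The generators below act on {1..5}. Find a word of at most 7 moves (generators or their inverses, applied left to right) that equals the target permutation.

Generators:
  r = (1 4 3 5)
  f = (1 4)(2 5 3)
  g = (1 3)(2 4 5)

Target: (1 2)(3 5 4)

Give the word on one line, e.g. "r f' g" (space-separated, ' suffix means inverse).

  after r: (1 4 3 5)
  after f': (2 3)(4 5)
  after f': (1 4 2 5)
  after g': (1 2 4 5 3)
  after r': (1 2)(3 5 4)

r f' f' g' r'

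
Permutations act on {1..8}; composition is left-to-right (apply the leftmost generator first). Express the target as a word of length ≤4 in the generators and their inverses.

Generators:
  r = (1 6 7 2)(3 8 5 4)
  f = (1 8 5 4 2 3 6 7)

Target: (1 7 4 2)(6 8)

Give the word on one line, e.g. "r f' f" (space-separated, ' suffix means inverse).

  after f': (1 7 6 3 2 4 5 8)
  after r: (1 2 3)(6 8)
  after r: (2 8 7)(3 6 5 4)
  after f': (1 7 4 2)(6 8)

f' r r f'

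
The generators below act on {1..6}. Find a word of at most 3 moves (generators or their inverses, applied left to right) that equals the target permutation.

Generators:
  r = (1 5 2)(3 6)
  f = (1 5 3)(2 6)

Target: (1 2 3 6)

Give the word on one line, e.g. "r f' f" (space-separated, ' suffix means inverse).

r' f' f'

  after r': (1 2 5)(3 6)
  after f': (1 6 5 3 2)
  after f': (1 2 3 6)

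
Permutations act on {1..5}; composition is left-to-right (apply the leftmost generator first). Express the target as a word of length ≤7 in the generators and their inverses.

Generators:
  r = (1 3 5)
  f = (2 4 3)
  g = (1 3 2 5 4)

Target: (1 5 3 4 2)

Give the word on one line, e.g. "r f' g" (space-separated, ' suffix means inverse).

  after r': (1 5 3)
  after r': (1 3 5)
  after f': (1 4 2 3 5)
  after f': (1 2 4 3 5)
  after g: (1 5 3 4 2)

r' r' f' f' g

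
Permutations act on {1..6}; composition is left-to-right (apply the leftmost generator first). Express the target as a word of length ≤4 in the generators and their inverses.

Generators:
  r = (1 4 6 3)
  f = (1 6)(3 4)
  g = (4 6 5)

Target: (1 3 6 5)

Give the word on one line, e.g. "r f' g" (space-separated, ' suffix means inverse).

  after g: (4 6 5)
  after r: (1 4 3)(5 6)
  after f: (1 3 6 5)

g r f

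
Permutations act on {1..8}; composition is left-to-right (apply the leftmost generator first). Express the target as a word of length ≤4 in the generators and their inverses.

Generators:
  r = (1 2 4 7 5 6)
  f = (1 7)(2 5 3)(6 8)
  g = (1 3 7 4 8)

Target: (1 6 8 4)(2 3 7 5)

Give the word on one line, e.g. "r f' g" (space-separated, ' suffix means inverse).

g' f'

  after g': (1 8 4 7 3)
  after f': (1 6 8 4)(2 3 7 5)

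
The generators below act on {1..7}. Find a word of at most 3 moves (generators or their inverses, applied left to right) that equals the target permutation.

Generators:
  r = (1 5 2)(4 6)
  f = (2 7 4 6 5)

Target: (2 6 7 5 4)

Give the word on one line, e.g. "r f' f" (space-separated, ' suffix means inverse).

f f f

  after f: (2 7 4 6 5)
  after f: (2 4 5 7 6)
  after f: (2 6 7 5 4)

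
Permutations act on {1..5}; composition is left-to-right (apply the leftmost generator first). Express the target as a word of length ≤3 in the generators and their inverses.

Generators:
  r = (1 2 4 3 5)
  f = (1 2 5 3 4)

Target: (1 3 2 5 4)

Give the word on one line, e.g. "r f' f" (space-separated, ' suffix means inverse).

r r r

  after r: (1 2 4 3 5)
  after r: (1 4 5 2 3)
  after r: (1 3 2 5 4)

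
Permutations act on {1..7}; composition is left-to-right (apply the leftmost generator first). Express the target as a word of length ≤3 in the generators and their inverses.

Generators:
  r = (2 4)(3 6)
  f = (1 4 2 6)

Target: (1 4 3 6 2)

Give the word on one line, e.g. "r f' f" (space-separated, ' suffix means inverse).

f f r

  after f: (1 4 2 6)
  after f: (1 2)(4 6)
  after r: (1 4 3 6 2)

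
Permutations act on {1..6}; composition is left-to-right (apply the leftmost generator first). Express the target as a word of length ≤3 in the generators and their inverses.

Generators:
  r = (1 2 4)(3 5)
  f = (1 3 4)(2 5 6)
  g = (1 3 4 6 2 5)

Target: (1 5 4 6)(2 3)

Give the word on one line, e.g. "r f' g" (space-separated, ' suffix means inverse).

g r'

  after g: (1 3 4 6 2 5)
  after r': (1 5 4 6)(2 3)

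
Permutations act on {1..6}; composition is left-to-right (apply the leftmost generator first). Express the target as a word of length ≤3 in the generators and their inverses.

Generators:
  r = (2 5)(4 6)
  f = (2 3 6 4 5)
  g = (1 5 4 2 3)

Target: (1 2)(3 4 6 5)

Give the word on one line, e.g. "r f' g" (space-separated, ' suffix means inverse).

f g r'

  after f: (2 3 6 4 5)
  after g: (1 5 3 6 2)
  after r': (1 2)(3 4 6 5)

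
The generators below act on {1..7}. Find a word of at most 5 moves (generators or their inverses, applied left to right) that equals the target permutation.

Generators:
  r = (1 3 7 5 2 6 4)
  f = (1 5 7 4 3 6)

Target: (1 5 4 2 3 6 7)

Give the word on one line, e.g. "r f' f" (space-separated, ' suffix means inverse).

  after f': (1 6 3 4 7 5)
  after r: (1 4 5 3)(2 6 7)
  after r: (2 4)(5 7 6)
  after f: (1 5 4 2 3 6 7)

f' r r f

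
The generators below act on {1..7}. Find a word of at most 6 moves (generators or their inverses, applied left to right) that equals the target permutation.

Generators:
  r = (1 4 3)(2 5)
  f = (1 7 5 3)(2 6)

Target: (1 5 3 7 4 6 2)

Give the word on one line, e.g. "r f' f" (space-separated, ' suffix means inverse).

r' f' f' r' f

  after r': (1 3 4)(2 5)
  after f': (1 5 6 2 7)(3 4)
  after f': (1 7 3 4 5 2)
  after r': (1 7 4 2 3)
  after f: (1 5 3 7 4 6 2)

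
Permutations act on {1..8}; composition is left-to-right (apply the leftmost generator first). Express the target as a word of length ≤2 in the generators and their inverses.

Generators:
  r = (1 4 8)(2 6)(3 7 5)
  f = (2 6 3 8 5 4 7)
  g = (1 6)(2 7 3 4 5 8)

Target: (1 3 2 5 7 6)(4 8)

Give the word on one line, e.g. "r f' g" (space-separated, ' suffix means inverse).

g' f

  after g': (1 6)(2 8 5 4 3 7)
  after f: (1 3 2 5 7 6)(4 8)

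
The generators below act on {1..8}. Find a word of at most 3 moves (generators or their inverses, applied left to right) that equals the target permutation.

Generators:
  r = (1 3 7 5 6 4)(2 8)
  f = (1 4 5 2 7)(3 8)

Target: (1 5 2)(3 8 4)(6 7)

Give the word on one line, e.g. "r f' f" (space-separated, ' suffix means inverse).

  after f: (1 4 5 2 7)(3 8)
  after r': (1 6 5 8)(2 3)(4 7)
  after r': (1 5 2)(3 8 4)(6 7)

f r' r'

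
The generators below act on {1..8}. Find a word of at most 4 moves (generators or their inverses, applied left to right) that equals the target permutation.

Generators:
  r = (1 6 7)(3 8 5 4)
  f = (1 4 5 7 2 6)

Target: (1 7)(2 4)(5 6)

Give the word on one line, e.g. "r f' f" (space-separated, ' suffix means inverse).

  after f: (1 4 5 7 2 6)
  after f: (1 5 2)(4 7 6)
  after f: (1 7)(2 4)(5 6)

f f f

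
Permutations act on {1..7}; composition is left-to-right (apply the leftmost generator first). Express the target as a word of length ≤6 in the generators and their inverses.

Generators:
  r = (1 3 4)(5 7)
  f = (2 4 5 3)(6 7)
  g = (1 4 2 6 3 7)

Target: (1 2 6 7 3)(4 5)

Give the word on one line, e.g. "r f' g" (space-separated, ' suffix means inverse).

  after f: (2 4 5 3)(6 7)
  after f: (2 5)(3 4)
  after r: (1 3)(2 7 5)
  after f: (1 2 6 7 3)(4 5)

f f r f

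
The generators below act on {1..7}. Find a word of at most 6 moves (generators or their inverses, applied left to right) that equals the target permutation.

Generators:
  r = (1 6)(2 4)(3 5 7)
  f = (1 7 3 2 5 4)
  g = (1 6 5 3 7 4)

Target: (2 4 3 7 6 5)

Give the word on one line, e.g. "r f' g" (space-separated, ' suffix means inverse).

r f' g' r g'

  after r: (1 6)(2 4)(3 5 7)
  after f': (1 6 4 3 2 5)
  after g': (2 6 7 3)(4 5)
  after r: (1 6 3 4 7 5 2)
  after g': (2 4 3 7 6 5)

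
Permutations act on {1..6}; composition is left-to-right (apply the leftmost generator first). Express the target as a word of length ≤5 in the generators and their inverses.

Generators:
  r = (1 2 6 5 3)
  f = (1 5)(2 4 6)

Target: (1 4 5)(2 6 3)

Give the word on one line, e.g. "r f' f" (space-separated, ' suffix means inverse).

r f' f' r

  after r: (1 2 6 5 3)
  after f': (1 6)(2 4)(3 5)
  after f': (1 4 6 5 3)
  after r: (1 4 5)(2 6 3)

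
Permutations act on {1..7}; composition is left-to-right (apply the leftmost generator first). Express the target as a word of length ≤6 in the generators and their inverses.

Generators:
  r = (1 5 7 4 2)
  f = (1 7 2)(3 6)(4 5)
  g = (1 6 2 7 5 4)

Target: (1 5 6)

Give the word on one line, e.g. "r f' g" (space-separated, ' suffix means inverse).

r g r' g

  after r: (1 5 7 4 2)
  after g: (1 4 7)(2 6)
  after r': (1 7 2 6 4 5)
  after g: (1 5 6)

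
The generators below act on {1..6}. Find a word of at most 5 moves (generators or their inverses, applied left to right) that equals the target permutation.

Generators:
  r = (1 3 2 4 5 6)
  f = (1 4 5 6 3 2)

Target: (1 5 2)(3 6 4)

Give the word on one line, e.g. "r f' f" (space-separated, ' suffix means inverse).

r r r r

  after r: (1 3 2 4 5 6)
  after r: (1 2 5)(3 4 6)
  after r: (1 4)(2 6)(3 5)
  after r: (1 5 2)(3 6 4)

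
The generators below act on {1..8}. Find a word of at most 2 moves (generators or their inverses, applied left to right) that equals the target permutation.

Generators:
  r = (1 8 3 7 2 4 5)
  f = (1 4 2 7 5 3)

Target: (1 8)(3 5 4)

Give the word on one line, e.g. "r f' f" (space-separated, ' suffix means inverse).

r f

  after r: (1 8 3 7 2 4 5)
  after f: (1 8)(3 5 4)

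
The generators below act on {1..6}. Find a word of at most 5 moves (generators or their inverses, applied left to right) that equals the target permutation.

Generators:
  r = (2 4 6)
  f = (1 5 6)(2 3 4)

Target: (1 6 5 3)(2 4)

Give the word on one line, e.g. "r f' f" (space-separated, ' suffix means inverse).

  after f: (1 5 6)(2 3 4)
  after r': (1 5 4 6)(2 3)
  after r': (1 5 2 3 6)
  after f: (1 6 5 3)(2 4)

f r' r' f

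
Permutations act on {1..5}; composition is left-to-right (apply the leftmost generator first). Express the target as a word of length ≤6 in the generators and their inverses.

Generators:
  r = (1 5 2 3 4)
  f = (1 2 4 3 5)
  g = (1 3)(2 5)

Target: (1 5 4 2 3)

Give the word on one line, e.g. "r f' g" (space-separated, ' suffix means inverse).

  after r': (1 4 3 2 5)
  after g': (1 4)(3 5)
  after f': (1 2)(4 5)
  after g: (1 5 4 2 3)

r' g' f' g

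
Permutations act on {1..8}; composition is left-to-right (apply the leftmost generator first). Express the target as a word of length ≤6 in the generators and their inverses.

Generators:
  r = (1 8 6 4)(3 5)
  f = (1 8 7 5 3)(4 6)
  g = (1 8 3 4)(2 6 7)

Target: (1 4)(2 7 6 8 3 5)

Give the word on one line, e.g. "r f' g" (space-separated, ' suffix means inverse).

  after g': (1 4 3 8)(2 7 6)
  after g': (1 3)(2 6 7)(4 8)
  after f': (1 5 7 2 4)(6 8)
  after r': (1 3 5 7 2 6)
  after g: (1 4)(2 7 6 8 3 5)

g' g' f' r' g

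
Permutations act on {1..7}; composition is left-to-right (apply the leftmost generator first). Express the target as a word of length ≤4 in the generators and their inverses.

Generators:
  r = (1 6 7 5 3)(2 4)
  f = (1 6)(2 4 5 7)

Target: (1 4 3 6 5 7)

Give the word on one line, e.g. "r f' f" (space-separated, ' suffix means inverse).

  after r: (1 6 7 5 3)(2 4)
  after r: (1 7 3 6 5)
  after f: (1 2 4 5 6 7 3)
  after r: (1 4 3 6 5 7)

r r f r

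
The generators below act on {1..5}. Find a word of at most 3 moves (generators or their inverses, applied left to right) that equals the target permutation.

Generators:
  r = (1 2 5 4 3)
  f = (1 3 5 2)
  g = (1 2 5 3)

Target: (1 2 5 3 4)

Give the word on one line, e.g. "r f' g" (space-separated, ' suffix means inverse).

g' r f'

  after g': (1 3 5 2)
  after r: (3 4)
  after f': (1 2 5 3 4)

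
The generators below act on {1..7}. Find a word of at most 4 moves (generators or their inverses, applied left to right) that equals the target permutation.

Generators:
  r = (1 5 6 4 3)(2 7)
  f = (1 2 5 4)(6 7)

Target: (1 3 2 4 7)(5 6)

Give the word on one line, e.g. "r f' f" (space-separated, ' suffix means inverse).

f' r f

  after f': (1 4 5 2)(6 7)
  after r: (1 3)(2 5 7 4 6)
  after f: (1 3 2 4 7)(5 6)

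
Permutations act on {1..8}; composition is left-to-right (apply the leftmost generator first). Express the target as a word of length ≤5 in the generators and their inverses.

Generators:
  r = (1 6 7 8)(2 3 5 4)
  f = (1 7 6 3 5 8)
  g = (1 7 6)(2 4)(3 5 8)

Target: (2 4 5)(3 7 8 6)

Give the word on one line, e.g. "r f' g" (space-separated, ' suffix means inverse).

  after g: (1 7 6)(2 4)(3 5 8)
  after f': (2 4)(6 8)
  after g': (1 6 5 3 8 7)
  after r': (2 4 5)(3 7 8 6)

g f' g' r'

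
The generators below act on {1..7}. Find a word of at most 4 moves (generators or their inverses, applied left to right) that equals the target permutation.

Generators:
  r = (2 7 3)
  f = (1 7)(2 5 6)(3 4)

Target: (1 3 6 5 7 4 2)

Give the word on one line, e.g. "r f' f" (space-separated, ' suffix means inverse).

r f' r

  after r: (2 7 3)
  after f': (1 7 4 3 6 5 2)
  after r: (1 3 6 5 7 4 2)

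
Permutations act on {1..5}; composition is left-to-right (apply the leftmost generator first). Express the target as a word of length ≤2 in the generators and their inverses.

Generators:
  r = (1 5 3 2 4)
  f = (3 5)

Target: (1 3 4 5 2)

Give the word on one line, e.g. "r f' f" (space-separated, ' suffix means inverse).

r r

  after r: (1 5 3 2 4)
  after r: (1 3 4 5 2)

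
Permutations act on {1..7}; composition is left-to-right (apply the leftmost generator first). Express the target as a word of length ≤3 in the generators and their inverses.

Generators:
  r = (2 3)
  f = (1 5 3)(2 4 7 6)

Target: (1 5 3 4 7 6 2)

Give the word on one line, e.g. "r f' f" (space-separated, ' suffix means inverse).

  after r: (2 3)
  after f: (1 5 3 4 7 6 2)

r f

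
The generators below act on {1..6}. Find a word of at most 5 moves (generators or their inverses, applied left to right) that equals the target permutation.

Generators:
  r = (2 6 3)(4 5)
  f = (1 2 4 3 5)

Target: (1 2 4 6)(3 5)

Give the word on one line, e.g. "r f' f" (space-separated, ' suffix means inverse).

  after f': (1 5 3 4 2)
  after r': (1 4 3 5 6 2)
  after r': (1 5 2)(3 4 6)
  after f: (4 6 5)
  after f: (1 2 4 6)(3 5)

f' r' r' f f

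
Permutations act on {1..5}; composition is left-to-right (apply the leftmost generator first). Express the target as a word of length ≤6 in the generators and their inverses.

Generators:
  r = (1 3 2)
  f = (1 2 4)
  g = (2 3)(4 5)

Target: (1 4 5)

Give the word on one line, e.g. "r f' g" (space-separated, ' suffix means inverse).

r' r' g f

  after r': (1 2 3)
  after r': (1 3 2)
  after g: (1 2)(4 5)
  after f: (1 4 5)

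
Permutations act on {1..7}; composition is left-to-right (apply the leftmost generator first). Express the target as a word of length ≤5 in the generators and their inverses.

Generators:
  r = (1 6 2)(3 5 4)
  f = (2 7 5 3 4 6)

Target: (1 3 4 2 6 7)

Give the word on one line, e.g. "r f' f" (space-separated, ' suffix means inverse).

r f' f' r' f'

  after r: (1 6 2)(3 5 4)
  after f': (1 4 5 3 7 2)
  after f': (1 3 2)(4 7 6)
  after r': (1 4 7)(3 6 5)
  after f': (1 3 4 2 6 7)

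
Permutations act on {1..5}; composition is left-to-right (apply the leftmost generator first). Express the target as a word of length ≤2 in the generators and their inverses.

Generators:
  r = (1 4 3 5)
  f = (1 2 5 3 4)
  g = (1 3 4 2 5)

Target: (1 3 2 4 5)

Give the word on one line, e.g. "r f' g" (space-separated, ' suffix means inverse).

  after f': (1 4 3 5 2)
  after f': (1 3 2 4 5)

f' f'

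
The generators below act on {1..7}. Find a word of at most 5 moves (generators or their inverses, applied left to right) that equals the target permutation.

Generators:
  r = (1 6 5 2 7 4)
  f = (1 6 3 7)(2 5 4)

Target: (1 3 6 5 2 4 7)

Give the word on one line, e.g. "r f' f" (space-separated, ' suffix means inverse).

  after r': (1 4 7 2 5 6)
  after f': (1 5)(3 6 7 4)
  after r': (1 6 2 5 4 3)
  after f: (1 3 6 5 2 4 7)

r' f' r' f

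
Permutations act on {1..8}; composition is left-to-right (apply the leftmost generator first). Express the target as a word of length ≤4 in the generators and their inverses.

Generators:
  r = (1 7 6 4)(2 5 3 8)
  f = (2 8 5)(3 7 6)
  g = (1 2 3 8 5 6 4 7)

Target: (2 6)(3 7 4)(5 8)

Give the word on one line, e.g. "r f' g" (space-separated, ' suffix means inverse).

g' g' r

  after g': (1 7 4 6 5 8 3 2)
  after g': (1 4 5 3)(2 7 6 8)
  after r: (2 6)(3 7 4)(5 8)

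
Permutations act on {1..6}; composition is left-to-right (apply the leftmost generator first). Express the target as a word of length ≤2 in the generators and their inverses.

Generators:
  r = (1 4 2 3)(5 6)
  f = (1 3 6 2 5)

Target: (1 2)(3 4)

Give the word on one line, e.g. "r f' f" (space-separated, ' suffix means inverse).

  after r': (1 3 2 4)(5 6)
  after r': (1 2)(3 4)

r' r'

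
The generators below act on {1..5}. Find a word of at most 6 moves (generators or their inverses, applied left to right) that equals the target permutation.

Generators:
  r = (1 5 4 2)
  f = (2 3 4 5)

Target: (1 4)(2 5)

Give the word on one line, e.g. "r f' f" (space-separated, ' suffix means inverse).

f' r' f' r

  after f': (2 5 4 3)
  after r': (1 2)(3 4)
  after f': (1 5 4 2)
  after r: (1 4)(2 5)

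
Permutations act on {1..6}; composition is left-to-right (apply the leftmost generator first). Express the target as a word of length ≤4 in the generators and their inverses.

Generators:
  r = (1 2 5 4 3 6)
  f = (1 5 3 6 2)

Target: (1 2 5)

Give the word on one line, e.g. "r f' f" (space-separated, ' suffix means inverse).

f' r f' r

  after f': (1 2 6 3 5)
  after r: (1 5 2)(3 4)
  after f': (3 4 5 6)
  after r: (1 2 5)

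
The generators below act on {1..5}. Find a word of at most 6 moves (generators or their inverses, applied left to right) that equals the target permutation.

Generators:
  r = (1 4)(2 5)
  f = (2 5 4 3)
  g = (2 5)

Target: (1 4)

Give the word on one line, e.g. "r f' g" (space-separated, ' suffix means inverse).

  after g: (2 5)
  after r': (1 4)
  after g': (1 4)(2 5)
  after g': (1 4)

g r' g' g'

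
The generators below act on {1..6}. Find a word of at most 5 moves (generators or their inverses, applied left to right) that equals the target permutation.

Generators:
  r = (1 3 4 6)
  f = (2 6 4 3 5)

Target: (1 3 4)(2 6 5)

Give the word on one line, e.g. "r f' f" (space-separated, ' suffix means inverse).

r' r' f

  after r': (1 6 4 3)
  after r': (1 4)(3 6)
  after f: (1 3 4)(2 6 5)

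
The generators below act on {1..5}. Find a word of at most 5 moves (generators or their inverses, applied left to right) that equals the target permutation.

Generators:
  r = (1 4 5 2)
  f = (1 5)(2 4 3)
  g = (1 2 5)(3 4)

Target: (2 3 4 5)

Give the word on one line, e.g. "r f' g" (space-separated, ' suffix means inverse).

  after r: (1 4 5 2)
  after r: (1 5)(2 4)
  after g: (2 3 4 5)

r r g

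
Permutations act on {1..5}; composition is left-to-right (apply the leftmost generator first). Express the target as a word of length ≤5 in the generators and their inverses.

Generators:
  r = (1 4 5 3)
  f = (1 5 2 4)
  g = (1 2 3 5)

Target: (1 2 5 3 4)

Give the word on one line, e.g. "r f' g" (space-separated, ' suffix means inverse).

  after f: (1 5 2 4)
  after g': (1 3 2 4 5)
  after r': (1 5 3 2)
  after f: (1 2 5 3 4)

f g' r' f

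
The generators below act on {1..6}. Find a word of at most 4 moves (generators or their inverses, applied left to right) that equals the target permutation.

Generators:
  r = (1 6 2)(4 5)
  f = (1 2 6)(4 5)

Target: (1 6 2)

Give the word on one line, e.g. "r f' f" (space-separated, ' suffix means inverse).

  after r': (1 2 6)(4 5)
  after f: (1 6 2)

r' f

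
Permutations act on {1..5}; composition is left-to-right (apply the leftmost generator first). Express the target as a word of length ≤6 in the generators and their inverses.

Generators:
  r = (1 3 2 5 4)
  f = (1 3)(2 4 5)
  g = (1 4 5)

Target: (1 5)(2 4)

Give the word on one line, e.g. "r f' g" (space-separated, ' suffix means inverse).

  after g': (1 5 4)
  after f': (1 4 3)(2 5)
  after r': (1 5 3 4)
  after g': (1 4 5 3)
  after f: (1 5)(2 4)

g' f' r' g' f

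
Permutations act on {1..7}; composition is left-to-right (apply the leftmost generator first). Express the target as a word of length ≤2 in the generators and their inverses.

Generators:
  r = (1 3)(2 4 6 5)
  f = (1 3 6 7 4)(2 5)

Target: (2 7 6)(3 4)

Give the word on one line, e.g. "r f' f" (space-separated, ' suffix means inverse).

r f'

  after r: (1 3)(2 4 6 5)
  after f': (2 7 6)(3 4)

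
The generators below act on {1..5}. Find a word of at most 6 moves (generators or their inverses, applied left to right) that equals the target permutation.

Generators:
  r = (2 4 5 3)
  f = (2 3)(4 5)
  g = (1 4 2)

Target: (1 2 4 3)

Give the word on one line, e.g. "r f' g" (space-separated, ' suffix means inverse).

  after r': (2 3 5 4)
  after f: (3 4)
  after g: (1 4 3 2)
  after g: (1 2 4 3)

r' f g g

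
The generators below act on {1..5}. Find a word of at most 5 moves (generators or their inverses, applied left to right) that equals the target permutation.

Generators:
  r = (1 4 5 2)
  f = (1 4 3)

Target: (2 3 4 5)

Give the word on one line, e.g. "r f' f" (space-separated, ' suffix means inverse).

r' r' r' f'

  after r': (1 2 5 4)
  after r': (1 5)(2 4)
  after r': (1 4 5 2)
  after f': (2 3 4 5)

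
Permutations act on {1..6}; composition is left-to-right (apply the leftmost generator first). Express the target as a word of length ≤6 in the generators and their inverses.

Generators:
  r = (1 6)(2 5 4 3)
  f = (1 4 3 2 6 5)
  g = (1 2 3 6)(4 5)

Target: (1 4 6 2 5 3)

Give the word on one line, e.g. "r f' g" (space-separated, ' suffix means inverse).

r' g f' r

  after r': (1 6)(2 3 4 5)
  after g: (2 6)(3 5)
  after f': (1 5 4)(3 6)
  after r: (1 4 6 2 5 3)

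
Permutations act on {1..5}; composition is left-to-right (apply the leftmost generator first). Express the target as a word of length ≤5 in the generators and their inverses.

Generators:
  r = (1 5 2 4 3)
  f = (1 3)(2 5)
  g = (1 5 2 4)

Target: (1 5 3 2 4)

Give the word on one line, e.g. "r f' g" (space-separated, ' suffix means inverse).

  after f: (1 3)(2 5)
  after r: (3 5 4)
  after r: (1 5 3 2 4)

f r r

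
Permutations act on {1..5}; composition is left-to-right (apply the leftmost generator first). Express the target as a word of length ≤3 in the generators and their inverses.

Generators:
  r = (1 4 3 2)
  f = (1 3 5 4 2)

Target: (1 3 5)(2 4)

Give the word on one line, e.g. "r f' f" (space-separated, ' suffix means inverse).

r f' f'

  after r: (1 4 3 2)
  after f': (1 5 3 4)
  after f': (1 3 5)(2 4)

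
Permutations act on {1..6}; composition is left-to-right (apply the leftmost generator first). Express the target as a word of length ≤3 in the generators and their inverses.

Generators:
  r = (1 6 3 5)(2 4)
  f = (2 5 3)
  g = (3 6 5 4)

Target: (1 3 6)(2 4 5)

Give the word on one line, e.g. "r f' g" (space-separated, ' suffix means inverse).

r' f

  after r': (1 5 3 6)(2 4)
  after f: (1 3 6)(2 4 5)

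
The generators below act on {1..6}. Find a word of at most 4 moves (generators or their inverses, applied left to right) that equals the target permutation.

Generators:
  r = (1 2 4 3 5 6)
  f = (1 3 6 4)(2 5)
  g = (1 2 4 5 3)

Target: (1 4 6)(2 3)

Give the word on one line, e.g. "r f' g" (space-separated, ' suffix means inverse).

g r

  after g: (1 2 4 5 3)
  after r: (1 4 6)(2 3)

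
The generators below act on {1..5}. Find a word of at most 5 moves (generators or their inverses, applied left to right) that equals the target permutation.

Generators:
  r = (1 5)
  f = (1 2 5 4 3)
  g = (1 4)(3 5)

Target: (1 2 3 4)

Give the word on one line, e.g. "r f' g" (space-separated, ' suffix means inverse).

f g g g r

  after f: (1 2 5 4 3)
  after g: (1 2 3 4 5)
  after g: (1 2 5 4 3)
  after g: (1 2 3 4 5)
  after r: (1 2 3 4)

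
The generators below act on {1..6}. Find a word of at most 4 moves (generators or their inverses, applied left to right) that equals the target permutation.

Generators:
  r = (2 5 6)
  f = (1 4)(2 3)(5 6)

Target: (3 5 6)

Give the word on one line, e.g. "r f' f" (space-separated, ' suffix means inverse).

f' r' f'

  after f': (1 4)(2 3)(5 6)
  after r': (1 4)(2 3 6)
  after f': (3 5 6)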